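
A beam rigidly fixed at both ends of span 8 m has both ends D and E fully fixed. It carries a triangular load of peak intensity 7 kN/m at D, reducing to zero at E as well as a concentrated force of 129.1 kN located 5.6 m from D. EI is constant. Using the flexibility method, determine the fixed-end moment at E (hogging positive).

M_E = 166.8 kN·m

Take the two fixed-end moments M_D, M_E as redundants; the released structure is the simple span DE.
Simple-span end rotations at D and E under the given loads:
  at D: triangular load, peak 7: w₀L³/(45EI) = 79.64/EI
  at E: triangular load, peak 7: 7w₀L³/(360EI) = 69.69/EI
  at D: point load 129.1 at a = 5.6: Pab(L + b)/(6LEI) = 375.9/EI
  at E: point load 129.1 at a = 5.6: Pab(L + a)/(6LEI) = 491.6/EI
  θ_D0 = 455.6/EI,  θ_E0 = 561.3/EI
Flexibility coefficients: a unit moment at one end gives L/(3EI) there and L/(6EI) at the far end, so f₁₁ = f₂₂ = 2.667/EI and f₁₂ = f₂₁ = 1.333/EI.
Compatibility — zero rotation at each built-in end:
  2.667 M_D + 1.333 M_E = 455.6
  1.333 M_D + 2.667 M_E = 561.3
Solving the pair gives M_D = 87.47 kN·m and M_E = 166.8 kN·m (hogging).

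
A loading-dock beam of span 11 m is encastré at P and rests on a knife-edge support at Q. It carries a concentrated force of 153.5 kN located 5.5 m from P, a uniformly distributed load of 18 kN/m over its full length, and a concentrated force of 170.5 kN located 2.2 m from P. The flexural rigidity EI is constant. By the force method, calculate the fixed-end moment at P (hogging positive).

Remove the prop at Q; the released (primary) structure is a cantilever built in at P.
Downward deflection at the released point Q due to the loads:
  point load 153.5 at a = 5.5: Pa²(3L − a)/(6EI) = 21282/EI
  UDL 18: wL⁴/(8EI) = 32942/EI
  point load 170.5 at a = 2.2: Pa²(3L − a)/(6EI) = 4236/EI
  δ_0 = 58461/EI
Tip deflection under a unit load at Q: L³/(3EI) = 443.7/EI.
The prop prevents deflection at Q: R_Q = δ_0/δ_{QQ} = 58461/443.7 = 131.8 kN.
Moment equilibrium about P: M_P = Σ(load moments about P) − R_Q·L = 2308 − 131.8×11 = 858.9 kN·m.

M_P = 858.9 kN·m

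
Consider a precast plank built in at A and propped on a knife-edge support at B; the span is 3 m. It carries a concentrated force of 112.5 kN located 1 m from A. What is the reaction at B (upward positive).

R_B = 16.67 kN

Choose R_B as the redundant. The primary structure is the cantilever fixed at A.
Downward deflection at the released point B due to the loads:
  point load 112.5 at a = 1: Pa²(3L − a)/(6EI) = 150/EI
Tip deflection under a unit load at B: L³/(3EI) = 9/EI.
The prop prevents deflection at B: R_B = δ_0/δ_{BB} = 150/9 = 16.67 kN.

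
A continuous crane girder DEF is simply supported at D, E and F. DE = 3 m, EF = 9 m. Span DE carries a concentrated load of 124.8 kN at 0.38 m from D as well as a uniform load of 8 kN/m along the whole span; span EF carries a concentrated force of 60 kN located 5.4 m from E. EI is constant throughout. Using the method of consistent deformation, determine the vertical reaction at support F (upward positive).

Insert a hinge at E; M_E is the redundant, and each span becomes simply supported.
Discontinuity in slope at E on the released structure — sum the simple-span end rotations:
  span DE: point load 124.8 at a = 0.38: Pab(L + a)/(6LEI) = 23.33/EI
  span DE: UDL 8: wL³/(24EI) = 9/EI
  span EF: point load 60 at a = 5.4: Pab(L + b)/(6LEI) = 272.2/EI
  relative rotation θ_0 = (32.33 + 272.2)/EI = 304.5/EI
A unit hogging moment at E produces rotation L₁/(3EI) + L₂/(3EI) = 4/EI.
Slope continuity at E: θ_0 = M_E·4/EI, so M_E = 304.5/4 = 76.12 kN·m (hogging).
Span EF, ΣM about F: R_E^{EF}·9 = 216 + 76.12, so R_E^{EF} = 32.46 kN and R_F = 60 − 32.46 = 27.54 kN.

R_F = 27.54 kN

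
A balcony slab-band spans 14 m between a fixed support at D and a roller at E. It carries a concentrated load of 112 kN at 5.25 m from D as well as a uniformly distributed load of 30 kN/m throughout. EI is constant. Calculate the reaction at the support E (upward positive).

Release the roller at E. Primary structure: cantilever fixed at D.
Deflection at E on the released cantilever, summing each load's contribution:
  point load 112 at a = 5.25: Pa²(3L − a)/(6EI) = 18908/EI
  UDL 30: wL⁴/(8EI) = 144060/EI
  δ_0 = 162968/EI
Flexibility coefficient — unit upward force at E: δ_{EE} = L³/(3EI) = 914.7/EI.
Compatibility at E: δ_0 − R_E·δ_{EE} = 0, so R_E = 162968/914.7 = 178.2 kN.

R_E = 178.2 kN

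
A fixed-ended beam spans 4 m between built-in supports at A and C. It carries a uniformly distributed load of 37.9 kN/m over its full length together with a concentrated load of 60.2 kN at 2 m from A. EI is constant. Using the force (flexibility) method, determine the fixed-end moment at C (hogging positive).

M_C = 80.63 kN·m

Release both end moments; the primary structure is a simply-supported span AC with redundants M_A and M_C.
On the primary (simply-supported) span, the end slopes from the loading are:
  at A: UDL 37.9: wL³/(24EI) = 101.1/EI
  at C: UDL 37.9: wL³/(24EI) = 101.1/EI
  at A: point load 60.2 at a = 2: Pab(L + b)/(6LEI) = 60.2/EI
  at C: point load 60.2 at a = 2: Pab(L + a)/(6LEI) = 60.2/EI
  θ_A0 = 161.3/EI,  θ_C0 = 161.3/EI
Flexibility coefficients: a unit moment at one end gives L/(3EI) there and L/(6EI) at the far end, so f₁₁ = f₂₂ = 1.333/EI and f₁₂ = f₂₁ = 0.6667/EI.
Compatibility — zero rotation at each built-in end:
  1.333 M_A + 0.6667 M_C = 161.3
  0.6667 M_A + 1.333 M_C = 161.3
Solving the pair gives M_A = 80.63 kN·m and M_C = 80.63 kN·m (hogging).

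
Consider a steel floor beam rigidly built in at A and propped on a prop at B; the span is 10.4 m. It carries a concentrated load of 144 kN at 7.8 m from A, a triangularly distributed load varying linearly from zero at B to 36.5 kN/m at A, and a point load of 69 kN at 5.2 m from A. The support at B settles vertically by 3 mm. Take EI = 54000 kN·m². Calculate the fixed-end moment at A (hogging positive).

Release the roller at B. Primary structure: cantilever fixed at A.
Primary-structure tip deflection at B by superposition:
  point load 144 at a = 7.8: Pa²(3L − a)/(6EI) = 34168/EI
  triangular load, peak 36.5 at the fixed end: w₀L⁴/(30EI) = 14233/EI
  point load 69 at a = 5.2: Pa²(3L − a)/(6EI) = 8085/EI
  δ_0 = 56486/EI
Flexibility coefficient — unit upward force at B: δ_{BB} = L³/(3EI) = 375/EI.
With EI = 54000 kN·m²: δ_0 = 1.046 m and δ_{BB} = 0.006944 m/kN.
Compatibility — the beam at B must follow the support down by 0.003 m: δ_0 − R_B·δ_{BB} = 0.003, so R_B = (1.046 − 0.003)/0.006944 = 150.2 kN.
Moment equilibrium about A: M_A = Σ(load moments about A) − R_B·L = 2140 − 150.2×10.4 = 577.7 kN·m.

M_A = 577.7 kN·m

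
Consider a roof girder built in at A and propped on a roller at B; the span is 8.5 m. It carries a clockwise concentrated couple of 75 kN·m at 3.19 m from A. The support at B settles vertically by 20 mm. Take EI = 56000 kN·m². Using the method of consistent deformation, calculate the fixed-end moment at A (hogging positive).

Choose R_B as the redundant. The primary structure is the cantilever fixed at A.
Free-end deflection of the primary structure under the applied loading (downward +):
  clockwise couple 75 at a = 3.19: M₀a(2L − a)/(2EI) = 1652/EI
Tip deflection under a unit load at B: L³/(3EI) = 204.7/EI.
With EI = 56000 kN·m²: δ_0 = 0.0295 m and δ_{BB} = 0.003656 m/kN.
Compatibility — the beam at B must follow the support down by 0.02 m: δ_0 − R_B·δ_{BB} = 0.02, so R_B = (0.0295 − 0.02)/0.003656 = 2.599 kN.
Moment equilibrium about A: M_A = Σ(load moments about A) − R_B·L = 75 − 2.599×8.5 = 52.91 kN·m.

M_A = 52.91 kN·m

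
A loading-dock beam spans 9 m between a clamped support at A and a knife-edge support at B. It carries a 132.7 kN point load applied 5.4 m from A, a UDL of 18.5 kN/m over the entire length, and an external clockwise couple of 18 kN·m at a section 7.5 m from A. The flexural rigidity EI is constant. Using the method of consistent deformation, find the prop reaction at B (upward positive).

Remove the prop at B; the released (primary) structure is a cantilever built in at A.
Deflection at B on the released cantilever, summing each load's contribution:
  point load 132.7 at a = 5.4: Pa²(3L − a)/(6EI) = 13930/EI
  UDL 18.5: wL⁴/(8EI) = 15172/EI
  clockwise couple 18 at a = 7.5: M₀a(2L − a)/(2EI) = 708.8/EI
  δ_0 = 29811/EI
Flexibility coefficient — unit upward force at B: δ_{BB} = L³/(3EI) = 243/EI.
Compatibility at B: δ_0 − R_B·δ_{BB} = 0, so R_B = 29811/243 = 122.7 kN.

R_B = 122.7 kN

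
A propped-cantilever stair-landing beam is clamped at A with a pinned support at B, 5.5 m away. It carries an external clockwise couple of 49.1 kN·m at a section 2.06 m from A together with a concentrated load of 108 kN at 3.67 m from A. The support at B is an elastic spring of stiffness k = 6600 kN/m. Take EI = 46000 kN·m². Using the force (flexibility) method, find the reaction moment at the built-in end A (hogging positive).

M_A = 131.6 kN·m

Take the reaction at B as the redundant and release it; the primary structure is a cantilever fixed at A.
Downward deflection at the released point B due to the loads:
  clockwise couple 49.1 at a = 2.06: M₀a(2L − a)/(2EI) = 452.1/EI
  point load 108 at a = 3.67: Pa²(3L − a)/(6EI) = 3111/EI
  δ_0 = 3563/EI
Flexibility coefficient — unit upward force at B: δ_{BB} = L³/(3EI) = 55.46/EI.
With EI = 46000 kN·m²: δ_0 = 0.077448 m and δ_{BB} = 0.001206 m/kN.
Compatibility — the spring shortens by R_B/k under the reaction it provides: δ_0 − R_B·δ_{BB} = R_B/k. With 1/k = 0.000152 m/kN, R_B = δ_0 / (δ_{BB} + 1/k) = 0.077448 / (0.001206 + 0.000152) = 57.07 kN.
Moment equilibrium about A: M_A = Σ(load moments about A) − R_B·L = 445.5 − 57.07×5.5 = 131.6 kN·m.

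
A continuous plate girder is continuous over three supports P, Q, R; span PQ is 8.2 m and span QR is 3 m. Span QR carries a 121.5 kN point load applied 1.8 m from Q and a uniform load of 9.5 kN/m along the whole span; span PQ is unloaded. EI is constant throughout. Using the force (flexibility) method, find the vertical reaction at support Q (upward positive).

R_Q = 71.62 kN

Take M_Q as the redundant. Released structure: two simple spans PQ and QR with a hinge at Q.
Rotations at Q on the released spans (each span's end-slope, ×1/EI):
  span QR: point load 121.5 at a = 1.8: Pab(L + b)/(6LEI) = 61.24/EI
  span QR: UDL 9.5: wL³/(24EI) = 10.69/EI
  relative rotation θ_0 = (0 + 71.92)/EI = 71.92/EI
A unit hogging moment at Q produces rotation L₁/(3EI) + L₂/(3EI) = 3.733/EI.
Slope continuity at Q: θ_0 = M_Q·3.733/EI, so M_Q = 71.92/3.733 = 19.27 kN·m (hogging).
Span PQ, ΣM about P with M_Q applied at Q: R_Q^{PQ}·8.2 = 0 + 19.27, so R_Q^{PQ} = 2.349 kN and R_P = 0 − 2.349 = -2.349 kN.
Span QR, ΣM about R: R_Q^{QR}·3 = 188.6 + 19.27, so R_Q^{QR} = 69.27 kN and R_R = 150 − 69.27 = 80.73 kN.
R_Q = 2.349 + 69.27 = 71.62 kN.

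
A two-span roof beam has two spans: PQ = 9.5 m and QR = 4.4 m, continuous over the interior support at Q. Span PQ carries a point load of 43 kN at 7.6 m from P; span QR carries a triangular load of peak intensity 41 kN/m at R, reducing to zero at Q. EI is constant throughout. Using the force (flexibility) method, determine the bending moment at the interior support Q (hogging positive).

Insert a hinge at Q; M_Q is the redundant, and each span becomes simply supported.
Rotations at Q on the released spans (each span's end-slope, ×1/EI):
  span PQ: point load 43 at a = 7.6: Pab(L + a)/(6LEI) = 186.3/EI
  span QR: triangular load, peak 41: 7w₀L³/(360EI) = 67.91/EI
  relative rotation θ_0 = (186.3 + 67.91)/EI = 254.2/EI
A unit hogging moment at Q produces rotation L₁/(3EI) + L₂/(3EI) = 4.633/EI.
Compatibility: M_Q·(L₁+L₂)/(3EI) = θ_0, giving M_Q = 54.86 kN·m (hogging).

M_Q = 54.86 kN·m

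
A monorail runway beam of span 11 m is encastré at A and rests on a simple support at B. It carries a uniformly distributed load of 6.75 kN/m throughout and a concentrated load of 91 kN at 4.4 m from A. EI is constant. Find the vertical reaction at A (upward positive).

Remove the prop at B; the released (primary) structure is a cantilever built in at A.
Downward deflection at the released point B due to the loads:
  UDL 6.75: wL⁴/(8EI) = 12353/EI
  point load 91 at a = 4.4: Pa²(3L − a)/(6EI) = 8398/EI
  δ_0 = 20751/EI
Tip deflection under a unit load at B: L³/(3EI) = 443.7/EI.
The prop prevents deflection at B: R_B = δ_0/δ_{BB} = 20751/443.7 = 46.77 kN.
Vertical equilibrium: R_A = ΣP − R_B = 165.2 − 46.77 = 118.5 kN.

R_A = 118.5 kN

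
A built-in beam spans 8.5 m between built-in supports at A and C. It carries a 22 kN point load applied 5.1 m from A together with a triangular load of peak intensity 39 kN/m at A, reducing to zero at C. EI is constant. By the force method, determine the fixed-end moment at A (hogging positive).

Release both end moments; the primary structure is a simply-supported span AC with redundants M_A and M_C.
Simple-span end rotations at A and C under the given loads:
  at A: point load 22 at a = 5.1: Pab(L + b)/(6LEI) = 89.01/EI
  at C: point load 22 at a = 5.1: Pab(L + a)/(6LEI) = 101.7/EI
  at A: triangular load, peak 39: w₀L³/(45EI) = 532.2/EI
  at C: triangular load, peak 39: 7w₀L³/(360EI) = 465.7/EI
  θ_A0 = 621.3/EI,  θ_C0 = 567.4/EI
Flexibility coefficients: a unit moment at one end gives L/(3EI) there and L/(6EI) at the far end, so f₁₁ = f₂₂ = 2.833/EI and f₁₂ = f₂₁ = 1.417/EI.
Compatibility — zero rotation at each built-in end:
  2.833 M_A + 1.417 M_C = 621.3
  1.417 M_A + 2.833 M_C = 567.4
Solving the pair gives M_A = 158.8 kN·m and M_C = 120.9 kN·m (hogging).

M_A = 158.8 kN·m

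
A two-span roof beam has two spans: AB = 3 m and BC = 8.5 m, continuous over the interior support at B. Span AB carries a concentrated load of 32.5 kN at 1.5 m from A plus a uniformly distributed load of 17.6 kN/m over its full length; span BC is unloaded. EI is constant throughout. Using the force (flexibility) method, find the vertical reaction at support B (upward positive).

R_B = 47.13 kN

Take M_B as the redundant. Released structure: two simple spans AB and BC with a hinge at B.
Rotations at B on the released spans (each span's end-slope, ×1/EI):
  span AB: point load 32.5 at a = 1.5: Pab(L + a)/(6LEI) = 18.28/EI
  span AB: UDL 17.6: wL³/(24EI) = 19.8/EI
  relative rotation θ_0 = (38.08 + 0)/EI = 38.08/EI
A unit hogging moment at B produces rotation L₁/(3EI) + L₂/(3EI) = 3.833/EI.
Compatibility: M_B·(L₁+L₂)/(3EI) = θ_0, giving M_B = 9.934 kN·m (hogging).
Span AB, ΣM about A with M_B applied at B: R_B^{AB}·3 = 128 + 9.934, so R_B^{AB} = 45.96 kN and R_A = 85.3 − 45.96 = 39.34 kN.
Span BC, ΣM about C: R_B^{BC}·8.5 = 0 + 9.934, so R_B^{BC} = 1.169 kN and R_C = 0 − 1.169 = -1.169 kN.
R_B = 45.96 + 1.169 = 47.13 kN.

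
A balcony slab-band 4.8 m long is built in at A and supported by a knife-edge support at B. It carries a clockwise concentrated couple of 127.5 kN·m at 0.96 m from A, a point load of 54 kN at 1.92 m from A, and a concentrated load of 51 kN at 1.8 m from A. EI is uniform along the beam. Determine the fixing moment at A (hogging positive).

M_A = 155 kN·m

Release the roller at B. Primary structure: cantilever fixed at A.
Downward deflection at the released point B due to the loads:
  clockwise couple 127.5 at a = 0.96: M₀a(2L − a)/(2EI) = 528.8/EI
  point load 54 at a = 1.92: Pa²(3L − a)/(6EI) = 414.1/EI
  point load 51 at a = 1.8: Pa²(3L − a)/(6EI) = 347/EI
  δ_0 = 1290/EI
Flexibility coefficient — unit upward force at B: δ_{BB} = L³/(3EI) = 36.86/EI.
Compatibility at B: δ_0 − R_B·δ_{BB} = 0, so R_B = 1290/36.86 = 34.99 kN.
Moment equilibrium about A: M_A = Σ(load moments about A) − R_B·L = 323 − 34.99×4.8 = 155 kN·m.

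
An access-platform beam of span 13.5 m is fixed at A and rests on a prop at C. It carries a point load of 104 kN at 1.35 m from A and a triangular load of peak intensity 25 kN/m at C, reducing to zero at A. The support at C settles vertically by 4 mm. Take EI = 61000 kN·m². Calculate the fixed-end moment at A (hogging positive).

M_A = 389.8 kN·m

Release the roller at C. Primary structure: cantilever fixed at A.
Free-end deflection of the primary structure under the applied loading (downward +):
  point load 104 at a = 1.35: Pa²(3L − a)/(6EI) = 1237/EI
  triangular load, peak 25 at the free end: 11w₀L⁴/(120EI) = 76118/EI
  δ_0 = 77355/EI
Tip deflection under a unit load at C: L³/(3EI) = 820.1/EI.
With EI = 61000 kN·m²: δ_0 = 1.2681 m and δ_{CC} = 0.013445 m/kN.
Compatibility — the beam at C must follow the support down by 0.004 m: δ_0 − R_C·δ_{CC} = 0.004, so R_C = (1.2681 − 0.004)/0.013445 = 94.02 kN.
Moment equilibrium about A: M_A = Σ(load moments about A) − R_C·L = 1659 − 94.02×13.5 = 389.8 kN·m.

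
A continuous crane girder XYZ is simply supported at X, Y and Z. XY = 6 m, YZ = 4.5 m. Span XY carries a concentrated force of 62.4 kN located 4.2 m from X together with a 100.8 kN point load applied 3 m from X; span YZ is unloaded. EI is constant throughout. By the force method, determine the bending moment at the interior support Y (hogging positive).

M_Y = 103 kN·m

Insert a hinge at Y; M_Y is the redundant, and each span becomes simply supported.
Rotations at Y on the released spans (each span's end-slope, ×1/EI):
  span XY: point load 62.4 at a = 4.2: Pab(L + a)/(6LEI) = 133.7/EI
  span XY: point load 100.8 at a = 3: Pab(L + a)/(6LEI) = 226.8/EI
  relative rotation θ_0 = (360.5 + 0)/EI = 360.5/EI
A unit hogging moment at Y produces rotation L₁/(3EI) + L₂/(3EI) = 3.5/EI.
Compatibility: M_Y·(L₁+L₂)/(3EI) = θ_0, giving M_Y = 103 kN·m (hogging).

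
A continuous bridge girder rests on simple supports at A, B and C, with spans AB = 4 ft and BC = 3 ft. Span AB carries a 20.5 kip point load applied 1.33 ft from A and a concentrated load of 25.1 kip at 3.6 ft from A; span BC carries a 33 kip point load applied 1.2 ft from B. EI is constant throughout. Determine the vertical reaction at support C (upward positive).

Insert a hinge at B; M_B is the redundant, and each span becomes simply supported.
Rotations at B on the released spans (each span's end-slope, ×1/EI):
  span AB: point load 20.5 at a = 1.33: Pab(L + a)/(6LEI) = 16.17/EI
  span AB: point load 25.1 at a = 3.6: Pab(L + a)/(6LEI) = 11.45/EI
  span BC: point load 33 at a = 1.2: Pab(L + b)/(6LEI) = 19.01/EI
  relative rotation θ_0 = (27.61 + 19.01)/EI = 46.62/EI
A unit hogging moment at B produces rotation L₁/(3EI) + L₂/(3EI) = 2.333/EI.
Slope continuity at B: θ_0 = M_B·2.333/EI, so M_B = 46.62/2.333 = 19.98 kip·ft (hogging).
Span BC, ΣM about C: R_B^{BC}·3 = 59.4 + 19.98, so R_B^{BC} = 26.46 kip and R_C = 33 − 26.46 = 6.54 kip.

R_C = 6.54 kip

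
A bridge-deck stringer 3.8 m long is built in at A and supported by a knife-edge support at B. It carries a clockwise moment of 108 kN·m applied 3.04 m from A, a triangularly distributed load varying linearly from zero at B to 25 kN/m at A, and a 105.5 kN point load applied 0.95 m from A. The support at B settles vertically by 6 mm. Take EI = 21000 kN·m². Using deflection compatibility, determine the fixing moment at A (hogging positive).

Release the roller at B. Primary structure: cantilever fixed at A.
Free-end deflection of the primary structure under the applied loading (downward +):
  clockwise couple 108 at a = 3.04: M₀a(2L − a)/(2EI) = 748.6/EI
  triangular load, peak 25 at the fixed end: w₀L⁴/(30EI) = 173.8/EI
  point load 105.5 at a = 0.95: Pa²(3L − a)/(6EI) = 165.8/EI
  δ_0 = 1088/EI
Flexibility coefficient — unit upward force at B: δ_{BB} = L³/(3EI) = 18.29/EI.
With EI = 21000 kN·m²: δ_0 = 0.051817 m and δ_{BB} = 0.000871 m/kN.
Compatibility — the beam at B must follow the support down by 0.006 m: δ_0 − R_B·δ_{BB} = 0.006, so R_B = (0.051817 − 0.006)/0.000871 = 52.6 kN.
Moment equilibrium about A: M_A = Σ(load moments about A) − R_B·L = 268.4 − 52.6×3.8 = 68.5 kN·m.

M_A = 68.5 kN·m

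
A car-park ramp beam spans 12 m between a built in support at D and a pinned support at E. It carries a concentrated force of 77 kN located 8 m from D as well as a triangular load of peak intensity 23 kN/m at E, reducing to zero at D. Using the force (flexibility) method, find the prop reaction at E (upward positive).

Take the reaction at E as the redundant and release it; the primary structure is a cantilever fixed at D.
Free-end deflection of the primary structure under the applied loading (downward +):
  point load 77 at a = 8: Pa²(3L − a)/(6EI) = 22997/EI
  triangular load, peak 23 at the free end: 11w₀L⁴/(120EI) = 43718/EI
  δ_0 = 66716/EI
Tip deflection under a unit load at E: L³/(3EI) = 576/EI.
Compatibility at E: δ_0 − R_E·δ_{EE} = 0, so R_E = 66716/576 = 115.8 kN.

R_E = 115.8 kN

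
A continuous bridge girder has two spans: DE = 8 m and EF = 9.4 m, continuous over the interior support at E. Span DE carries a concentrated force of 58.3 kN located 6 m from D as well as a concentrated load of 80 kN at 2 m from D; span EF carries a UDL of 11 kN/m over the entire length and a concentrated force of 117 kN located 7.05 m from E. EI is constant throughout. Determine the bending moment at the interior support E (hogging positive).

Release continuity at E by inserting a hinge; the redundant is the internal moment M_E. The primary structure is two simply-supported spans DE and EF.
Rotations at E on the released spans (each span's end-slope, ×1/EI):
  span DE: point load 58.3 at a = 6: Pab(L + a)/(6LEI) = 204.1/EI
  span DE: point load 80 at a = 2: Pab(L + a)/(6LEI) = 200/EI
  span EF: UDL 11: wL³/(24EI) = 380.7/EI
  span EF: point load 117 at a = 7.05: Pab(L + b)/(6LEI) = 403.8/EI
  relative rotation θ_0 = (404.1 + 784.5)/EI = 1189/EI
A unit hogging moment at E produces rotation L₁/(3EI) + L₂/(3EI) = 5.8/EI.
Compatibility: M_E·(L₁+L₂)/(3EI) = θ_0, giving M_E = 204.9 kN·m (hogging).

M_E = 204.9 kN·m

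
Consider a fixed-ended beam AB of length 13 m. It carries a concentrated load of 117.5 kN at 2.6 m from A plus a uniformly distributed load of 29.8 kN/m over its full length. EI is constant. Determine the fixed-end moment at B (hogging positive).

M_B = 468.6 kN·m

Take the two fixed-end moments M_A, M_B as redundants; the released structure is the simple span AB.
Simple-span end rotations at A and B under the given loads:
  at A: point load 117.5 at a = 2.6: Pab(L + b)/(6LEI) = 953.2/EI
  at B: point load 117.5 at a = 2.6: Pab(L + a)/(6LEI) = 635.4/EI
  at A: UDL 29.8: wL³/(24EI) = 2728/EI
  at B: UDL 29.8: wL³/(24EI) = 2728/EI
  θ_A0 = 3681/EI,  θ_B0 = 3363/EI
Flexibility coefficients: a unit moment at one end gives L/(3EI) there and L/(6EI) at the far end, so f₁₁ = f₂₂ = 4.333/EI and f₁₂ = f₂₁ = 2.167/EI.
Compatibility — zero rotation at each built-in end:
  4.333 M_A + 2.167 M_B = 3681
  2.167 M_A + 4.333 M_B = 3363
Solving the pair gives M_A = 615.2 kN·m and M_B = 468.6 kN·m (hogging).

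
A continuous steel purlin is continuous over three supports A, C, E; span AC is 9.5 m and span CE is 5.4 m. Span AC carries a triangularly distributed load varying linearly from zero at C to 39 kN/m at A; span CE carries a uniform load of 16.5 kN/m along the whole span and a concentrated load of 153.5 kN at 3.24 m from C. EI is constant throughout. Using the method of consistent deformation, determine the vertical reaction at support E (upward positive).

Insert a hinge at C; M_C is the redundant, and each span becomes simply supported.
End slopes at the hinge C, treating each span as simply supported:
  span AC: triangular load, peak 39: 7w₀L³/(360EI) = 650.2/EI
  span CE: UDL 16.5: wL³/(24EI) = 108.3/EI
  span CE: point load 153.5 at a = 3.24: Pab(L + b)/(6LEI) = 250.7/EI
  relative rotation θ_0 = (650.2 + 358.9)/EI = 1009/EI
A unit hogging moment at C produces rotation L₁/(3EI) + L₂/(3EI) = 4.967/EI.
Compatibility: M_C·(L₁+L₂)/(3EI) = θ_0, giving M_C = 203.2 kN·m (hogging).
Span CE, ΣM about E: R_C^{CE}·5.4 = 572.1 + 203.2, so R_C^{CE} = 143.6 kN and R_E = 242.6 − 143.6 = 99.03 kN.

R_E = 99.03 kN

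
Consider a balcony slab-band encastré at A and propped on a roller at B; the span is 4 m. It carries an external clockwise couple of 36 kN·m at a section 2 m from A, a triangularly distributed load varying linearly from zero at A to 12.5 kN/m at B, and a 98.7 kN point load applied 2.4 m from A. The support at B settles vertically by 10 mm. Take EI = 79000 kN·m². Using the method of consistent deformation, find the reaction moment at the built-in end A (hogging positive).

M_A = 221.6 kN·m

Remove the prop at B; the released (primary) structure is a cantilever built in at A.
Downward deflection at the released point B due to the loads:
  clockwise couple 36 at a = 2: M₀a(2L − a)/(2EI) = 216/EI
  triangular load, peak 12.5 at the free end: 11w₀L⁴/(120EI) = 293.3/EI
  point load 98.7 at a = 2.4: Pa²(3L − a)/(6EI) = 909.6/EI
  δ_0 = 1419/EI
Flexibility coefficient — unit upward force at B: δ_{BB} = L³/(3EI) = 21.33/EI.
With EI = 79000 kN·m²: δ_0 = 0.017961 m and δ_{BB} = 0.00027 m/kN.
Compatibility — the beam at B must follow the support down by 0.01 m: δ_0 − R_B·δ_{BB} = 0.01, so R_B = (0.017961 − 0.01)/0.00027 = 29.48 kN.
Moment equilibrium about A: M_A = Σ(load moments about A) − R_B·L = 339.5 − 29.48×4 = 221.6 kN·m.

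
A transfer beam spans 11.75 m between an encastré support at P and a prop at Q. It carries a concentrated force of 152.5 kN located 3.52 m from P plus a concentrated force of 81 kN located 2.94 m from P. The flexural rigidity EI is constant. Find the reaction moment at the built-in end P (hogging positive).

Release the roller at Q. Primary structure: cantilever fixed at P.
Primary-structure tip deflection at Q by superposition:
  point load 152.5 at a = 3.52: Pa²(3L − a)/(6EI) = 9992/EI
  point load 81 at a = 2.94: Pa²(3L − a)/(6EI) = 3770/EI
  δ_0 = 13763/EI
Tip deflection under a unit load at Q: L³/(3EI) = 540.7/EI.
Compatibility at Q: δ_0 − R_Q·δ_{QQ} = 0, so R_Q = 13763/540.7 = 25.45 kN.
Moment equilibrium about P: M_P = Σ(load moments about P) − R_Q·L = 774.9 − 25.45×11.75 = 475.9 kN·m.

M_P = 475.9 kN·m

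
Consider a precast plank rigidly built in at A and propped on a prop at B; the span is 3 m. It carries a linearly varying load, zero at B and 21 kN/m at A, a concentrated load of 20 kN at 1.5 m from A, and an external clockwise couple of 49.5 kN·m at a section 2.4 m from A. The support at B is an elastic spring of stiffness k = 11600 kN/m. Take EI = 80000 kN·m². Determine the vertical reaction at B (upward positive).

R_B = 20.56 kN

Remove the prop at B; the released (primary) structure is a cantilever built in at A.
Deflection at B on the released cantilever, summing each load's contribution:
  triangular load, peak 21 at the fixed end: w₀L⁴/(30EI) = 56.7/EI
  point load 20 at a = 1.5: Pa²(3L − a)/(6EI) = 56.25/EI
  clockwise couple 49.5 at a = 2.4: M₀a(2L − a)/(2EI) = 213.8/EI
  δ_0 = 326.8/EI
Flexibility coefficient — unit upward force at B: δ_{BB} = L³/(3EI) = 9/EI.
With EI = 80000 kN·m²: δ_0 = 0.004085 m and δ_{BB} = 0.000112 m/kN.
Compatibility — the spring shortens by R_B/k under the reaction it provides: δ_0 − R_B·δ_{BB} = R_B/k. With 1/k = 0.000086 m/kN, R_B = δ_0 / (δ_{BB} + 1/k) = 0.004085 / (0.000112 + 0.000086) = 20.56 kN.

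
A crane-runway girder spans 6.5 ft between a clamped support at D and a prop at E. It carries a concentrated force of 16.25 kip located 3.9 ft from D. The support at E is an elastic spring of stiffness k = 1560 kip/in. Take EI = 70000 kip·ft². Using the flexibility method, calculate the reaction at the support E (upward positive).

Take the reaction at E as the redundant and release it; the primary structure is a cantilever fixed at D.
Downward deflection at the released point E due to the loads:
  point load 16.25 at a = 3.9: Pa²(3L − a)/(6EI) = 642.6/EI
Flexibility coefficient — unit upward force at E: δ_{EE} = L³/(3EI) = 91.54/EI.
With EI = 70000 kip·ft²: δ_0 = 0.00918 ft and δ_{EE} = 0.001308 ft/kip.
Compatibility — the spring shortens by R_E/k under the reaction it provides: δ_0 − R_E·δ_{EE} = R_E/k. With 1/k = 1/(1560×12) ft/kip = 0.000053 ft/kip, R_E = δ_0 / (δ_{EE} + 1/k) = 0.00918 / (0.001308 + 0.000053) = 6.744 kip.

R_E = 6.744 kip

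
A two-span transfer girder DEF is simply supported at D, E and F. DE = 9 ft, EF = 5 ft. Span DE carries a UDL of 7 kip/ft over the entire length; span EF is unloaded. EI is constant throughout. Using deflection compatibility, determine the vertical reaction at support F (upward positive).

Insert a hinge at E; M_E is the redundant, and each span becomes simply supported.
Rotations at E on the released spans (each span's end-slope, ×1/EI):
  span DE: UDL 7: wL³/(24EI) = 212.6/EI
  relative rotation θ_0 = (212.6 + 0)/EI = 212.6/EI
A unit hogging moment at E produces rotation L₁/(3EI) + L₂/(3EI) = 4.667/EI.
Compatibility: M_E·(L₁+L₂)/(3EI) = θ_0, giving M_E = 45.56 kip·ft (hogging).
Span EF, ΣM about F: R_E^{EF}·5 = 0 + 45.56, so R_E^{EF} = 9.113 kip and R_F = 0 − 9.113 = -9.113 kip.

R_F = -9.113 kip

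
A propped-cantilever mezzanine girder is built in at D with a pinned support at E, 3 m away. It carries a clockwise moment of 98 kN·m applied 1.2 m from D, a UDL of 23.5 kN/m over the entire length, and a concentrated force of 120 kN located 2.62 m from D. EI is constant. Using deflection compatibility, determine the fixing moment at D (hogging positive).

Choose R_E as the redundant. The primary structure is the cantilever fixed at D.
Primary-structure tip deflection at E by superposition:
  clockwise couple 98 at a = 1.2: M₀a(2L − a)/(2EI) = 282.2/EI
  UDL 23.5: wL⁴/(8EI) = 237.9/EI
  point load 120 at a = 2.62: Pa²(3L − a)/(6EI) = 875.9/EI
  δ_0 = 1396/EI
Tip deflection under a unit load at E: L³/(3EI) = 9/EI.
Compatibility at E: δ_0 − R_E·δ_{EE} = 0, so R_E = 1396/9 = 155.1 kN.
Moment equilibrium about D: M_D = Σ(load moments about D) − R_E·L = 518.1 − 155.1×3 = 52.79 kN·m.

M_D = 52.79 kN·m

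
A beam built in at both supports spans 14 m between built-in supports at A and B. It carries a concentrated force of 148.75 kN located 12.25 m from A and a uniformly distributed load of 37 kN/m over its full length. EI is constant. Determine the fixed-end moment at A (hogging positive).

M_A = 632.8 kN·m

Release both end moments; the primary structure is a simply-supported span AB with redundants M_A and M_B.
Simple-span end rotations at A and B under the given loads:
  at A: point load 148.75 at a = 12.25: Pab(L + b)/(6LEI) = 597.9/EI
  at B: point load 148.75 at a = 12.25: Pab(L + a)/(6LEI) = 996.5/EI
  at A: UDL 37: wL³/(24EI) = 4230/EI
  at B: UDL 37: wL³/(24EI) = 4230/EI
  θ_A0 = 4828/EI,  θ_B0 = 5227/EI
Flexibility coefficients: a unit moment at one end gives L/(3EI) there and L/(6EI) at the far end, so f₁₁ = f₂₂ = 4.667/EI and f₁₂ = f₂₁ = 2.333/EI.
Compatibility — zero rotation at each built-in end:
  4.667 M_A + 2.333 M_B = 4828
  2.333 M_A + 4.667 M_B = 5227
Solving the pair gives M_A = 632.8 kN·m and M_B = 803.6 kN·m (hogging).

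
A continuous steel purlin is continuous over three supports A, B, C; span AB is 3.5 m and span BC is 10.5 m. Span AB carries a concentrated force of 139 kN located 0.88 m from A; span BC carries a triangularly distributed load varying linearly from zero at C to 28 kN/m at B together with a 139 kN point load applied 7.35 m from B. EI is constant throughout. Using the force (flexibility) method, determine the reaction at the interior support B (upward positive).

Insert a hinge at B; M_B is the redundant, and each span becomes simply supported.
Discontinuity in slope at B on the released structure — sum the simple-span end rotations:
  span AB: point load 139 at a = 0.88: Pab(L + a)/(6LEI) = 66.84/EI
  span BC: triangular load, peak 28: w₀L³/(45EI) = 720.3/EI
  span BC: point load 139 at a = 7.35: Pab(L + b)/(6LEI) = 697.3/EI
  relative rotation θ_0 = (66.84 + 1418)/EI = 1484/EI
A unit hogging moment at B produces rotation L₁/(3EI) + L₂/(3EI) = 4.667/EI.
Compatibility: M_B·(L₁+L₂)/(3EI) = θ_0, giving M_B = 318.1 kN·m (hogging).
Span AB, ΣM about A with M_B applied at B: R_B^{AB}·3.5 = 122.3 + 318.1, so R_B^{AB} = 125.8 kN and R_A = 139 − 125.8 = 13.17 kN.
Span BC, ΣM about C: R_B^{BC}·10.5 = 1467 + 318.1, so R_B^{BC} = 170 kN and R_C = 286 − 170 = 116 kN.
R_B = 125.8 + 170 = 295.8 kN.

R_B = 295.8 kN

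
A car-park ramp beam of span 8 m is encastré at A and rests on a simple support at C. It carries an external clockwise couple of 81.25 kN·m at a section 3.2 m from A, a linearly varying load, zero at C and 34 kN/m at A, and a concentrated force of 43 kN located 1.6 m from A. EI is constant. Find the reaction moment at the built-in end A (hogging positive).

Release the roller at C. Primary structure: cantilever fixed at A.
Free-end deflection of the primary structure under the applied loading (downward +):
  clockwise couple 81.25 at a = 3.2: M₀a(2L − a)/(2EI) = 1664/EI
  triangular load, peak 34 at the fixed end: w₀L⁴/(30EI) = 4642/EI
  point load 43 at a = 1.6: Pa²(3L − a)/(6EI) = 411/EI
  δ_0 = 6717/EI
Flexibility coefficient — unit upward force at C: δ_{CC} = L³/(3EI) = 170.7/EI.
Compatibility at C: δ_0 − R_C·δ_{CC} = 0, so R_C = 6717/170.7 = 39.36 kN.
Moment equilibrium about A: M_A = Σ(load moments about A) − R_C·L = 512.7 − 39.36×8 = 197.9 kN·m.

M_A = 197.9 kN·m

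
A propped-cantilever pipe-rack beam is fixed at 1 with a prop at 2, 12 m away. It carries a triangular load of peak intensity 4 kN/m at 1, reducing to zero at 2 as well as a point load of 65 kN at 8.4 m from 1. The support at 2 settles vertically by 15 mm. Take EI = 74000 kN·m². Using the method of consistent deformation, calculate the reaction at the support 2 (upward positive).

Release the roller at 2. Primary structure: cantilever fixed at 1.
Downward deflection at the released point 2 due to the loads:
  triangular load, peak 4 at the fixed end: w₀L⁴/(30EI) = 2765/EI
  point load 65 at a = 8.4: Pa²(3L − a)/(6EI) = 21097/EI
  δ_0 = 23862/EI
Tip deflection under a unit load at 2: L³/(3EI) = 576/EI.
With EI = 74000 kN·m²: δ_0 = 0.32246 m and δ_{22} = 0.007784 m/kN.
Compatibility — the beam at 2 must follow the support down by 0.015 m: δ_0 − R_2·δ_{22} = 0.015, so R_2 = (0.32246 − 0.015)/0.007784 = 39.5 kN.

R_2 = 39.5 kN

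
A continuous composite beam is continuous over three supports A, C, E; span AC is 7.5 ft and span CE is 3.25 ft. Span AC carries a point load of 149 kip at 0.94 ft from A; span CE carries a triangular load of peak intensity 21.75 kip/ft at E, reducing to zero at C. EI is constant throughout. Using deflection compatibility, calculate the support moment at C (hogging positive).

M_C = 52.14 kip·ft

Insert a hinge at C; M_C is the redundant, and each span becomes simply supported.
Discontinuity in slope at C on the released structure — sum the simple-span end rotations:
  span AC: point load 149 at a = 0.94: Pab(L + a)/(6LEI) = 172.3/EI
  span CE: triangular load, peak 21.75: 7w₀L³/(360EI) = 14.52/EI
  relative rotation θ_0 = (172.3 + 14.52)/EI = 186.8/EI
A unit hogging moment at C produces rotation L₁/(3EI) + L₂/(3EI) = 3.583/EI.
Compatibility: M_C·(L₁+L₂)/(3EI) = θ_0, giving M_C = 52.14 kip·ft (hogging).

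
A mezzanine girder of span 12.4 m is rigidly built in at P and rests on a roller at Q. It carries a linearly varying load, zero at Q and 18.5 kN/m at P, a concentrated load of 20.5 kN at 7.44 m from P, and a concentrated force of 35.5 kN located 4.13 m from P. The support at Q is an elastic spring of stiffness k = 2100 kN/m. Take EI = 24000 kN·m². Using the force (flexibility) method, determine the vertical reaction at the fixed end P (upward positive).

Take the reaction at Q as the redundant and release it; the primary structure is a cantilever fixed at P.
Primary-structure tip deflection at Q by superposition:
  triangular load, peak 18.5 at the fixed end: w₀L⁴/(30EI) = 14579/EI
  point load 20.5 at a = 7.44: Pa²(3L − a)/(6EI) = 5628/EI
  point load 35.5 at a = 4.13: Pa²(3L − a)/(6EI) = 3337/EI
  δ_0 = 23545/EI
Tip deflection under a unit load at Q: L³/(3EI) = 635.5/EI.
With EI = 24000 kN·m²: δ_0 = 0.98105 m and δ_{QQ} = 0.026481 m/kN.
Compatibility — the spring shortens by R_Q/k under the reaction it provides: δ_0 − R_Q·δ_{QQ} = R_Q/k. With 1/k = 0.000476 m/kN, R_Q = δ_0 / (δ_{QQ} + 1/k) = 0.98105 / (0.026481 + 0.000476) = 36.39 kN.
Vertical equilibrium: R_P = ΣP − R_Q = 170.7 − 36.39 = 134.3 kN.

R_P = 134.3 kN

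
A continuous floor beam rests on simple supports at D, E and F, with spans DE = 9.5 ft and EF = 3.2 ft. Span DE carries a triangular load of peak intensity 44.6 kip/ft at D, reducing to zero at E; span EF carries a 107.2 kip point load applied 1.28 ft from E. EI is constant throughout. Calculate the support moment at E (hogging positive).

Insert a hinge at E; M_E is the redundant, and each span becomes simply supported.
Rotations at E on the released spans (each span's end-slope, ×1/EI):
  span DE: triangular load, peak 44.6: 7w₀L³/(360EI) = 743.5/EI
  span EF: point load 107.2 at a = 1.28: Pab(L + b)/(6LEI) = 70.25/EI
  relative rotation θ_0 = (743.5 + 70.25)/EI = 813.8/EI
A unit hogging moment at E produces rotation L₁/(3EI) + L₂/(3EI) = 4.233/EI.
Compatibility: M_E·(L₁+L₂)/(3EI) = θ_0, giving M_E = 192.2 kip·ft (hogging).

M_E = 192.2 kip·ft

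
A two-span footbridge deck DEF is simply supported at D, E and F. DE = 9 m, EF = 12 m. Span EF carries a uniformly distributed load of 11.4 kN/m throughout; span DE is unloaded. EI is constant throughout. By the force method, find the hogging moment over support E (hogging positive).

M_E = 117.3 kN·m

Release continuity at E by inserting a hinge; the redundant is the internal moment M_E. The primary structure is two simply-supported spans DE and EF.
Discontinuity in slope at E on the released structure — sum the simple-span end rotations:
  span EF: UDL 11.4: wL³/(24EI) = 820.8/EI
  relative rotation θ_0 = (0 + 820.8)/EI = 820.8/EI
A unit hogging moment at E produces rotation L₁/(3EI) + L₂/(3EI) = 7/EI.
Compatibility: M_E·(L₁+L₂)/(3EI) = θ_0, giving M_E = 117.3 kN·m (hogging).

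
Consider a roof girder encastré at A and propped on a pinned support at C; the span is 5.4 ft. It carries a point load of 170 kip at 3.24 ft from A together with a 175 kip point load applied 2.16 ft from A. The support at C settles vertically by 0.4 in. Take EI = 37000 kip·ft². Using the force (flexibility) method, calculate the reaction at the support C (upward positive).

Release the roller at C. Primary structure: cantilever fixed at A.
Free-end deflection of the primary structure under the applied loading (downward +):
  point load 170 at a = 3.24: Pa²(3L − a)/(6EI) = 3855/EI
  point load 175 at a = 2.16: Pa²(3L − a)/(6EI) = 1911/EI
  δ_0 = 5765/EI
Flexibility coefficient — unit upward force at C: δ_{CC} = L³/(3EI) = 52.49/EI.
With EI = 37000 kip·ft²: δ_0 = 0.15582 ft and δ_{CC} = 0.001419 ft/kip.
Compatibility — the beam at C must follow the support down by 0.03333 ft: δ_0 − R_C·δ_{CC} = 0.03333, so R_C = (0.15582 − 0.03333)/0.001419 = 86.34 kip.

R_C = 86.34 kip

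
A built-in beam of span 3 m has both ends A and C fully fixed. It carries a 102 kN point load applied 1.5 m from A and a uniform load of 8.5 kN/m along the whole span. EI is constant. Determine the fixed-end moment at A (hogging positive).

M_A = 44.62 kN·m

Release both end moments; the primary structure is a simply-supported span AC with redundants M_A and M_C.
End rotations of the released simple span under the applied load (×1/EI):
  at A: point load 102 at a = 1.5: Pab(L + b)/(6LEI) = 57.38/EI
  at C: point load 102 at a = 1.5: Pab(L + a)/(6LEI) = 57.38/EI
  at A: UDL 8.5: wL³/(24EI) = 9.562/EI
  at C: UDL 8.5: wL³/(24EI) = 9.562/EI
  θ_A0 = 66.94/EI,  θ_C0 = 66.94/EI
Flexibility coefficients: a unit moment at one end gives L/(3EI) there and L/(6EI) at the far end, so f₁₁ = f₂₂ = 1/EI and f₁₂ = f₂₁ = 0.5/EI.
Compatibility — zero rotation at each built-in end:
  1 M_A + 0.5 M_C = 66.94
  0.5 M_A + 1 M_C = 66.94
Solving the pair gives M_A = 44.62 kN·m and M_C = 44.62 kN·m (hogging).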